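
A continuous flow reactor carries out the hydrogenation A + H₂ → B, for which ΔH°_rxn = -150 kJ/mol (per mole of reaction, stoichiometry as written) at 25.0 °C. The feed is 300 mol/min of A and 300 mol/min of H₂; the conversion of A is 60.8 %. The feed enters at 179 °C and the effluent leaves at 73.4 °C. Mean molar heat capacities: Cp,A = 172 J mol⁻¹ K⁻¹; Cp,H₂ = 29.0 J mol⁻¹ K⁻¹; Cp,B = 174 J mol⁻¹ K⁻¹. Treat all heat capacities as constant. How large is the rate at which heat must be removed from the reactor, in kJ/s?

Extent of reaction ξ = 0.608 × 300 = 182.4 mol/min
Reaction term: ξ·ΔH°_rxn = 182.4 × -150 = -27360 kJ/min
Sensible, feed 179→25 °C: -9286.2 kJ/min
Outlet flows (mol/min): A 117.6, H₂ 117.6, B 182.4
Sensible, products 25→73.4 °C: 2680.2 kJ/min
Q = ΔH = -33966 kJ/min = -566.1 kW
Heat removed = 566.1 kJ/s

Q_out = 566 kJ/s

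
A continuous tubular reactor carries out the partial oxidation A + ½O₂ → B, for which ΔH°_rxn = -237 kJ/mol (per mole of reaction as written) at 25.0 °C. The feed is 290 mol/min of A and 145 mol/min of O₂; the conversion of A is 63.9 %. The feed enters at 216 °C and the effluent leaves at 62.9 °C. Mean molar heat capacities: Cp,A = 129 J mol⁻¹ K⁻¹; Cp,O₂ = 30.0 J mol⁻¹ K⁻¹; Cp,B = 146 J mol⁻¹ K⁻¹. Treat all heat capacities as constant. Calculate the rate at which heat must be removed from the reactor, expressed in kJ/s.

Extent of reaction ξ = 0.639 × 290 = 185.31 mol/min
Reaction term: ξ·ΔH°_rxn = 185.31 × -237 = -43918 kJ/min
Sensible, feed 216→25 °C: -7976.2 kJ/min
Outlet flows (mol/min): A 104.69, O₂ 52.345, B 185.31
Sensible, products 25→62.9 °C: 1596.8 kJ/min
Q = ΔH = -50298 kJ/min = -838.3 kW
Heat removed = 838.3 kJ/s

Q_out = 838 kJ/s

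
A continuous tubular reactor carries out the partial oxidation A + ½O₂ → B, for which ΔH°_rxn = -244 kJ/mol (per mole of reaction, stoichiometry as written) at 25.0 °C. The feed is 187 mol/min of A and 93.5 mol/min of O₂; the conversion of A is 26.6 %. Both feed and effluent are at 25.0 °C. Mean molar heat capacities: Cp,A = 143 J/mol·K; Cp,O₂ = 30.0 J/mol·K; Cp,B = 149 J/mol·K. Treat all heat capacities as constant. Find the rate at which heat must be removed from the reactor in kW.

Extent of reaction ξ = 0.266 × 187 = 49.742 mol/min
Reaction term: ξ·ΔH°_rxn = 49.742 × -244 = -12137 kJ/min
Q = ΔH = -12137 kJ/min = -202.28 kW
Heat removed = 202.28 kW

Q_out = 202 kW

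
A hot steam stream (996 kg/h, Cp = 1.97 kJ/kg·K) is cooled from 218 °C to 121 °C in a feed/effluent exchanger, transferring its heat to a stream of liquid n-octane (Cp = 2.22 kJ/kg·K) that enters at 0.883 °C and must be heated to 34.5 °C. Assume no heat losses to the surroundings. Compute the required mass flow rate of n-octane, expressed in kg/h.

ṁ_c = 2550 kg/h

Heat released by hot stream: Q = 996 × 1.97 × (218 − 121) = 190330 kJ/h
Energy balance on cold side (adiabatic exchanger): Q = ṁ_c·Cp_c·(T_c,out − T_c,in)
ṁ_c = 190330 / [2.22 × (34.5 − 0.883)] = 2550.3 kg/h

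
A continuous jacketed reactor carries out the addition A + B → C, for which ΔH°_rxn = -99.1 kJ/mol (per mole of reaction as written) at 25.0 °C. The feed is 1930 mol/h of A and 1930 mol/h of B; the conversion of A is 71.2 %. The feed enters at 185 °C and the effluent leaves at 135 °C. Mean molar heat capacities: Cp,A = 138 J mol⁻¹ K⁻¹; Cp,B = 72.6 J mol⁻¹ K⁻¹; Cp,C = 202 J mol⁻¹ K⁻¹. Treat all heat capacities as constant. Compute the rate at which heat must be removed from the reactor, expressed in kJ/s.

Q_out = 43.8 kJ/s

Extent of reaction ξ = 0.712 × 1930 = 1374.2 mol/h
Reaction term: ξ·ΔH°_rxn = 1374.2 × -99.1 = -136180 kJ/h
Sensible, feed 185→25 °C: -65033 kJ/h
Outlet flows (mol/h): A 555.84, B 555.84, C 1374.2
Sensible, products 25→135 °C: 43410 kJ/h
Q = ΔH = -157800 kJ/h = -43.834 kW
Heat removed = 43.834 kJ/s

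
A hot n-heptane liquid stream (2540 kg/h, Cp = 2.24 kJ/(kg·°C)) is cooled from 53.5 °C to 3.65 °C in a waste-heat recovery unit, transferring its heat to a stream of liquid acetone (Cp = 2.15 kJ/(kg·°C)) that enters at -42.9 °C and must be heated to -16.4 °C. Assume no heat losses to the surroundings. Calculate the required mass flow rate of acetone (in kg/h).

ṁ_c = 4980 kg/h

Heat released by hot stream: Q = 2540 × 2.24 × (53.5 − 3.65) = 283630 kJ/h
Energy balance on cold side (adiabatic exchanger): Q = ṁ_c·Cp_c·(T_c,out − T_c,in)
ṁ_c = 283630 / [2.15 × (-16.4 − -42.9)] = 4978.1 kg/h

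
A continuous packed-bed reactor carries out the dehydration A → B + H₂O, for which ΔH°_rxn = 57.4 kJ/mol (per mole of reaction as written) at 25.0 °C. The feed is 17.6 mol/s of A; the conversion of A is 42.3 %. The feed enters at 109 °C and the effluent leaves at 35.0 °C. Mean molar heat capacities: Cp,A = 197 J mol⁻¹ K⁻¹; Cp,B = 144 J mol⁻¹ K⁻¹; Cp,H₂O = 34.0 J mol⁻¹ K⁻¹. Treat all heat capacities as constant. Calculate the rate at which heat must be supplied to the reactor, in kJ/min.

Q_in = 10200 kJ/min

Extent of reaction ξ = 0.423 × 17.6 = 7.4448 mol/s
Reaction term: ξ·ΔH°_rxn = 7.4448 × 57.4 = 427.33 kJ/s
Sensible, feed 109→25 °C: -291.24 kJ/s
Outlet flows (mol/s): A 10.155, B 7.4448, H₂O 7.4448
Sensible, products 25→35.0 °C: 33.257 kJ/s
Q = ΔH = 169.34 kJ/s = 169.34 kW
Heat supplied = 10161 kJ/min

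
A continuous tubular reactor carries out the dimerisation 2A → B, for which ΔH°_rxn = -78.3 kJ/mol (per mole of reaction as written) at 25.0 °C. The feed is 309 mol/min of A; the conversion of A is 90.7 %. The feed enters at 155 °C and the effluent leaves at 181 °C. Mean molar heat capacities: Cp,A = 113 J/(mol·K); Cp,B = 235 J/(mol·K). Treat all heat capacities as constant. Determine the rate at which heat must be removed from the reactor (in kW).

Extent of reaction ξ = 0.907 × 309 / 2 = 140.13 mol/min
Reaction term: ξ·ΔH°_rxn = 140.13 × -78.3 = -10972 kJ/min
Sensible, feed 155→25 °C: -4539.2 kJ/min
Outlet flows (mol/min): A 28.737, B 140.13
Sensible, products 25→181 °C: 5643.8 kJ/min
Q = ΔH = -9867.7 kJ/min = -164.46 kW
Heat removed = 164.46 kW

Q_out = 164 kW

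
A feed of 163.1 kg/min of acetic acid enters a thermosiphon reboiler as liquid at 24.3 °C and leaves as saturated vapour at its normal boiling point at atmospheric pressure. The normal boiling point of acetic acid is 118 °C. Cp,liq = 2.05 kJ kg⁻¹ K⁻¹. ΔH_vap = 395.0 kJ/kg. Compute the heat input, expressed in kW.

Q = 1600 kW

liquid 24.3→118 °C: 192.08 kJ/kg
vaporisation at 118 °C: 395 kJ/kg
Δh = 192.08 + 395 = 587.09 kJ/kg
Q = ṁ·Δh = 163.1 kg/min × 587.09 kJ/kg = 95754 kJ/min
|Q| = 1595.9 kW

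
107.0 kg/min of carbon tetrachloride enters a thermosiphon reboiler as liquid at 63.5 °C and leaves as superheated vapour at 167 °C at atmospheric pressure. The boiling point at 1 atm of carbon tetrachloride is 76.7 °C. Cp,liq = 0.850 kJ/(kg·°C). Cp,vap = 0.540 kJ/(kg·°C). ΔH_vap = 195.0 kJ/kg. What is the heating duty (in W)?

liquid 63.5→76.7 °C: 11.22 kJ/kg
vaporisation at 76.7 °C: 195 kJ/kg
vapour 76.7→167 °C: 48.762 kJ/kg
Δh = 11.22 + 195 + 48.762 = 254.98 kJ/kg
Q = ṁ·Δh = 107.0 kg/min × 254.98 kJ/kg = 27283 kJ/min
|Q| = 454.72 kW = 454720 W

Q = 455000 W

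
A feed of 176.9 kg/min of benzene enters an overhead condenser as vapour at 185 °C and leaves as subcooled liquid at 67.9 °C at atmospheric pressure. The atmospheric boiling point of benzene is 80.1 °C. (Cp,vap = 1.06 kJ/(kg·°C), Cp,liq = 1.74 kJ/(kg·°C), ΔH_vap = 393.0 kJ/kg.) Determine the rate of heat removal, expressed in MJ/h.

vapour 185→80.1 °C: -111.19 kJ/kg
condensation at 80.1 °C: -393 kJ/kg
liquid 80.1→67.9 °C: -21.228 kJ/kg
Δh = -111.19 + -393 + -21.228 = -525.42 kJ/kg
Q = ṁ·Δh = 176.9 kg/min × -525.42 kJ/kg = -92947 kJ/min
|Q| = 1549.1 kW = 5576.8 MJ/h

Q_c = 5580 MJ/h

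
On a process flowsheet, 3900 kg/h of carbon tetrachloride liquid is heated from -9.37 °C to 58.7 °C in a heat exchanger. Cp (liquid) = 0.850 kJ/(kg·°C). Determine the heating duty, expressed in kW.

Q = ṁ·Cp·ΔT = 3900 × 0.850 × (58.7 − -9.37) = 225650 kJ/h
Converting: 225650 / 3600 s = 62.681 kW

Q = 62.7 kW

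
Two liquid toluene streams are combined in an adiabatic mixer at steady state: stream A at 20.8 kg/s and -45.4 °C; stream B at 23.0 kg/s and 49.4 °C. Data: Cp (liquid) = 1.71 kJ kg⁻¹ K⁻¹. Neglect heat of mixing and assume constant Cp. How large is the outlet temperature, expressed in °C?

No heat crosses the boundary, so H_out = H_in.
Σ ṁᵢCp,ᵢTᵢ = 20.8×1.71×-45.4 + 23.0×1.71×49.4 = 328.11
Σ ṁᵢCp,ᵢ = 20.8×1.71 + 23.0×1.71 = 74.898
T_out = 328.11 / 74.898 = 4.3808 °C

T_out = 4.38 °C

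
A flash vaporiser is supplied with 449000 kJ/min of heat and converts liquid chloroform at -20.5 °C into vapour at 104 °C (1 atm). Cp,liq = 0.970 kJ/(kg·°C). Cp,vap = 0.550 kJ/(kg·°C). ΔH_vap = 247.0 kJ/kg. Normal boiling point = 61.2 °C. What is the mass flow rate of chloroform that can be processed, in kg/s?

ṁ = 21.4 kg/s

Δh = 0.970×(61.2−-20.5) + 247.0 + 0.550×(104−61.2) = 349.79 kJ/kg
Q = 449000 kJ/min = 7483.3 kJ/s = 7483.3 kJ/s
ṁ = Q/Δh = 7483.3 / 349.79 = 21.394 kg/s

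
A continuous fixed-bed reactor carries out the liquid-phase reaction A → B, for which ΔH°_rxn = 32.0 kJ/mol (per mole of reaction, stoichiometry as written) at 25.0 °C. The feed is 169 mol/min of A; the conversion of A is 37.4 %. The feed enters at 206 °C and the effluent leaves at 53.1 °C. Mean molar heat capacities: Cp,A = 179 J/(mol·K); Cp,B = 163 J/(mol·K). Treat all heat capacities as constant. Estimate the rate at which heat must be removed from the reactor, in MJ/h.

Extent of reaction ξ = 0.374 × 169 = 63.206 mol/min
Reaction term: ξ·ΔH°_rxn = 63.206 × 32.0 = 2022.6 kJ/min
Sensible, feed 206→25 °C: -5475.4 kJ/min
Outlet flows (mol/min): A 105.79, B 63.206
Sensible, products 25→53.1 °C: 821.64 kJ/min
Q = ΔH = -2631.2 kJ/min = -43.853 kW
Heat removed = 157.87 MJ/h

Q_out = 158 MJ/h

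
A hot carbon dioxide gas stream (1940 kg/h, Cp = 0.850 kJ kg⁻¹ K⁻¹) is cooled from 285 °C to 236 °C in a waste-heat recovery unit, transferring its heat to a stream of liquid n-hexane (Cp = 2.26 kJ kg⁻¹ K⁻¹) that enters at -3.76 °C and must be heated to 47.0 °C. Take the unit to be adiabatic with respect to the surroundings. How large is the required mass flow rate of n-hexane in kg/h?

ṁ_c = 704 kg/h

Heat released by hot stream: Q = 1940 × 0.850 × (285 − 236) = 80801 kJ/h
Energy balance on cold side (adiabatic exchanger): Q = ṁ_c·Cp_c·(T_c,out − T_c,in)
ṁ_c = 80801 / [2.26 × (47.0 − -3.76)] = 704.35 kg/h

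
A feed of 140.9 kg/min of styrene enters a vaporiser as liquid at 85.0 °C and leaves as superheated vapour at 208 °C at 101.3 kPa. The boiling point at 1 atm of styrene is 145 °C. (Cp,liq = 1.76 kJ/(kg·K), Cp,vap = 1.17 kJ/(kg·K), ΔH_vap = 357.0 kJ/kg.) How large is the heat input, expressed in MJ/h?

Q = 4530 MJ/h

liquid 85.0→145 °C: 105.6 kJ/kg
vaporisation at 145 °C: 357 kJ/kg
vapour 145→208 °C: 73.71 kJ/kg
Δh = 105.6 + 357 + 73.71 = 536.31 kJ/kg
Q = ṁ·Δh = 140.9 kg/min × 536.31 kJ/kg = 75566 kJ/min
|Q| = 1259.4 kW = 4534 MJ/h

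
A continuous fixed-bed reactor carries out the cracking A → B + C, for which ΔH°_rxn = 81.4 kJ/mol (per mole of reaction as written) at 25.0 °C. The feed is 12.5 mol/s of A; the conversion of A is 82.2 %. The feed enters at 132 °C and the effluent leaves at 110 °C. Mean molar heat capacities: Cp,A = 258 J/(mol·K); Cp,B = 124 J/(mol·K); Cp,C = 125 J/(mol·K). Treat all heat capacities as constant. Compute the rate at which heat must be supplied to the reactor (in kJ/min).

Extent of reaction ξ = 0.822 × 12.5 = 10.275 mol/s
Reaction term: ξ·ΔH°_rxn = 10.275 × 81.4 = 836.38 kJ/s
Sensible, feed 132→25 °C: -345.07 kJ/s
Outlet flows (mol/s): A 2.225, B 10.275, C 10.275
Sensible, products 25→110 °C: 266.26 kJ/s
Q = ΔH = 757.57 kJ/s = 757.57 kW
Heat supplied = 45454 kJ/min

Q_in = 45500 kJ/min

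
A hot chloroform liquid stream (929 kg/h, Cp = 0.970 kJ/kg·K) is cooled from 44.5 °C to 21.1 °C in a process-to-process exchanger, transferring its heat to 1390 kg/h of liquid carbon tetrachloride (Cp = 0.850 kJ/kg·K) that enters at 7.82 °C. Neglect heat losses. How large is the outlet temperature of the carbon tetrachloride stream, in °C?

Heat released by hot stream: Q = 929 × 0.970 × (44.5 − 21.1) = 21086 kJ/h
Energy balance on cold side (adiabatic exchanger): Q = ṁ_c·Cp_c·(T_c,out − T_c,in)
T_c,out = 7.82 + 21086/(1390 × 0.850) = 25.667 °C

T_c,out = 25.7 °C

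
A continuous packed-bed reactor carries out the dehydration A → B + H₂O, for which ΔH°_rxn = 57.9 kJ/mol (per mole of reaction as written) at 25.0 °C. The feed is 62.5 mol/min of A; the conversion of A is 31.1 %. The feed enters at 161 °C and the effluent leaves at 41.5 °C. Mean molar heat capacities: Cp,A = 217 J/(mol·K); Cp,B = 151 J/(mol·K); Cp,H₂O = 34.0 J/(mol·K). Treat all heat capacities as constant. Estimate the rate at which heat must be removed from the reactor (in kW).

Q_out = 8.43 kW

Extent of reaction ξ = 0.311 × 62.5 = 19.438 mol/min
Reaction term: ξ·ΔH°_rxn = 19.438 × 57.9 = 1125.4 kJ/min
Sensible, feed 161→25 °C: -1844.5 kJ/min
Outlet flows (mol/min): A 43.062, B 19.438, H₂O 19.438
Sensible, products 25→41.5 °C: 213.52 kJ/min
Q = ΔH = -505.55 kJ/min = -8.4258 kW
Heat removed = 8.4258 kW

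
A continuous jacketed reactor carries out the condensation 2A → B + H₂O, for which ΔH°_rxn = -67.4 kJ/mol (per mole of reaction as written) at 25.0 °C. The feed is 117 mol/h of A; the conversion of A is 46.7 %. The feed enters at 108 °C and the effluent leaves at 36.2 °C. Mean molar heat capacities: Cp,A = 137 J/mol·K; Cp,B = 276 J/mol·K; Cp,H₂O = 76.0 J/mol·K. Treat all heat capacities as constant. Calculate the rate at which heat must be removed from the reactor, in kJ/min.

Q_out = 49.5 kJ/min

Extent of reaction ξ = 0.467 × 117 / 2 = 27.32 mol/h
Reaction term: ξ·ΔH°_rxn = 27.32 × -67.4 = -1841.3 kJ/h
Sensible, feed 108→25 °C: -1330.4 kJ/h
Outlet flows (mol/h): A 62.361, B 27.32, H₂O 27.32
Sensible, products 25→36.2 °C: 203.39 kJ/h
Q = ΔH = -2968.4 kJ/h = -0.82454 kW
Heat removed = 49.473 kJ/min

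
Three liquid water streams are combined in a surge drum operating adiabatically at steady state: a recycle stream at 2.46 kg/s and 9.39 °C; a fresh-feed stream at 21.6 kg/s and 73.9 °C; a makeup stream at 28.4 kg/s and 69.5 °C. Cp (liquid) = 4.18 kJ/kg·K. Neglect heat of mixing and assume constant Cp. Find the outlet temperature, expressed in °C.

T_out = 68.5 °C

Energy balance with Q = 0: Σ ṁᵢCp,ᵢ(T_out − Tᵢ) = 0
T_out = Σ ṁᵢCp,ᵢTᵢ / Σ ṁᵢCp,ᵢ
      = 15019 / 219.28 = 68.493 °C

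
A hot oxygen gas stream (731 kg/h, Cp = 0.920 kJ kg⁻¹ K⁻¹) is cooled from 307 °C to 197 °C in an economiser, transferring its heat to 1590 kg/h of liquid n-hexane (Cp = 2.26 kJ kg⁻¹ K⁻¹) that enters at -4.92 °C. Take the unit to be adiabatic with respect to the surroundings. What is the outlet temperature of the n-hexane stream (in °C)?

Heat released by hot stream: Q = 731 × 0.920 × (307 − 197) = 73977 kJ/h
Energy balance on cold side (adiabatic exchanger): Q = ṁ_c·Cp_c·(T_c,out − T_c,in)
T_c,out = -4.92 + 73977/(1590 × 2.26) = 15.667 °C

T_c,out = 15.7 °C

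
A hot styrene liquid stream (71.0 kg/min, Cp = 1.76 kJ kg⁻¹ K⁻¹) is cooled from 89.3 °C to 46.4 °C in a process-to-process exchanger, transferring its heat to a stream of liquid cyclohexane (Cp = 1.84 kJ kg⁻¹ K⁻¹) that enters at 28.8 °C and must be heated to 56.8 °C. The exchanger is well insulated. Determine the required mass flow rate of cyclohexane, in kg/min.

Heat released by hot stream: Q = 71.0 × 1.76 × (89.3 − 46.4) = 5360.8 kJ/min
Energy balance on cold side (adiabatic exchanger): Q = ṁ_c·Cp_c·(T_c,out − T_c,in)
ṁ_c = 5360.8 / [1.84 × (56.8 − 28.8)] = 104.05 kg/min

ṁ_c = 104 kg/min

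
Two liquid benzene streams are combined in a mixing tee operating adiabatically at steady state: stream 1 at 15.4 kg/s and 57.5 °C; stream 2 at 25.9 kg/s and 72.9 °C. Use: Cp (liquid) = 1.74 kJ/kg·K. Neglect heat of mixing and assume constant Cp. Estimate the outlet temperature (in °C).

Energy balance with Q = 0: Σ ṁᵢCp,ᵢ(T_out − Tᵢ) = 0
T_out = Σ ṁᵢCp,ᵢTᵢ / Σ ṁᵢCp,ᵢ
      = 4826.1 / 71.862 = 67.158 °C

T_out = 67.2 °C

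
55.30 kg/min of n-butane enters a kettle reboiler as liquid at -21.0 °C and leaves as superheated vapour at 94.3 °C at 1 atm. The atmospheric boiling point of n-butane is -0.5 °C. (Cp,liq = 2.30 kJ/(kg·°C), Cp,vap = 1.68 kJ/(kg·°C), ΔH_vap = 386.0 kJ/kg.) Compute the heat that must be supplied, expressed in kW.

liquid -21.0→-0.5 °C: 47.15 kJ/kg
vaporisation at -0.5 °C: 386 kJ/kg
vapour -0.5→94.3 °C: 159.26 kJ/kg
Δh = 47.15 + 386 + 159.26 = 592.41 kJ/kg
Q = ṁ·Δh = 55.30 kg/min × 592.41 kJ/kg = 32760 kJ/min
|Q| = 546.01 kW

Q = 546 kW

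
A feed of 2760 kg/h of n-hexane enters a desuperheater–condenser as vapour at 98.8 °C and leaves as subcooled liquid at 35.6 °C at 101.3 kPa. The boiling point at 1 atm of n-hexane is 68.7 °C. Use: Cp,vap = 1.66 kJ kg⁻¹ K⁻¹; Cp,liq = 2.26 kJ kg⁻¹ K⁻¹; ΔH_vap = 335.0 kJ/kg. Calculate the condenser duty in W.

vapour 98.8→68.7 °C: -49.966 kJ/kg
condensation at 68.7 °C: -335 kJ/kg
liquid 68.7→35.6 °C: -74.806 kJ/kg
Δh = -49.966 + -335 + -74.806 = -459.77 kJ/kg
Q = ṁ·Δh = 2760 kg/h × -459.77 kJ/kg = -1.269e+06 kJ/h
|Q| = 352.49 kW = 352490 W

Q_c = 352000 W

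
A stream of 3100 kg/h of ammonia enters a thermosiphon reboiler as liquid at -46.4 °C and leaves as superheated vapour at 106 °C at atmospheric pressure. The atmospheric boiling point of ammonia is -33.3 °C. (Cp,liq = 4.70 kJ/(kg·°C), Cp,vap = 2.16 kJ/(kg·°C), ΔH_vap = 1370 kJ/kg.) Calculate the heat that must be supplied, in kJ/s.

Q = 1490 kJ/s

liquid -46.4→-33.3 °C: 61.57 kJ/kg
vaporisation at -33.3 °C: 1370 kJ/kg
vapour -33.3→106 °C: 300.89 kJ/kg
Δh = 61.57 + 1370 + 300.89 = 1732.5 kJ/kg
Q = ṁ·Δh = 3100 kg/h × 1732.5 kJ/kg = 5.3706e+06 kJ/h
|Q| = 1491.8 kW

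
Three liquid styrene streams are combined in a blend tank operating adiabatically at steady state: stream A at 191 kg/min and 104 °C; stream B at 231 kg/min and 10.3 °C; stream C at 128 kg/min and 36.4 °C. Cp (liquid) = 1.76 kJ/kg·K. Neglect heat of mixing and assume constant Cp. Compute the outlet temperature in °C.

Adiabatic, steady state ⇒ Σ ṁᵢCp,ᵢ(T_out − Tᵢ) = 0
Σ ṁᵢCp,ᵢTᵢ = 191×1.76×104 + 231×1.76×10.3 + 128×1.76×36.4 = 47348
Σ ṁᵢCp,ᵢ = 191×1.76 + 231×1.76 + 128×1.76 = 968
T_out = 47348 / 968 = 48.914 °C

T_out = 48.9 °C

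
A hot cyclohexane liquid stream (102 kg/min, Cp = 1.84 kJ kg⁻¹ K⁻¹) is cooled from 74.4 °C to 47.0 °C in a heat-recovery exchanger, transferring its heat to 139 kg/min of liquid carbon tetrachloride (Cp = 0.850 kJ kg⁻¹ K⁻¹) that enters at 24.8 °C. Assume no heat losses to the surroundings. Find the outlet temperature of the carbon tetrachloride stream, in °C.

T_c,out = 68.3 °C

Heat released by hot stream: Q = 102 × 1.84 × (74.4 − 47.0) = 5142.4 kJ/min
Energy balance on cold side (adiabatic exchanger): Q = ṁ_c·Cp_c·(T_c,out − T_c,in)
T_c,out = 24.8 + 5142.4/(139 × 0.850) = 68.325 °C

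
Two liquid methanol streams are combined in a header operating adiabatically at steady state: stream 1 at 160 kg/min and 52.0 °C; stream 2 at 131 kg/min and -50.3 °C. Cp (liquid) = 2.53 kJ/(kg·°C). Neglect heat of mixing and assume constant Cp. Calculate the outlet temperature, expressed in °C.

T_out = 5.95 °C

Adiabatic, steady state ⇒ Σ ṁᵢCp,ᵢ(T_out − Tᵢ) = 0
Σ ṁᵢCp,ᵢTᵢ = 160×2.53×52.0 + 131×2.53×-50.3 = 4378.7
Σ ṁᵢCp,ᵢ = 160×2.53 + 131×2.53 = 736.23
T_out = 4378.7 / 736.23 = 5.9474 °C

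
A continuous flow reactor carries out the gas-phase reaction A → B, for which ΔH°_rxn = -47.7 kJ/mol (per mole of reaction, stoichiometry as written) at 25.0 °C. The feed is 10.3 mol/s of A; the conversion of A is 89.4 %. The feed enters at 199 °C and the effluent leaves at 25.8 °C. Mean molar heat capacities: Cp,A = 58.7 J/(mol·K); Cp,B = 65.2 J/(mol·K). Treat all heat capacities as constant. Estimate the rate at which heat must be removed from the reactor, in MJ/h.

Extent of reaction ξ = 0.894 × 10.3 = 9.2082 mol/s
Reaction term: ξ·ΔH°_rxn = 9.2082 × -47.7 = -439.23 kJ/s
Sensible, feed 199→25 °C: -105.2 kJ/s
Outlet flows (mol/s): A 1.0918, B 9.2082
Sensible, products 25→25.8 °C: 0.53157 kJ/s
Q = ΔH = -543.9 kJ/s = -543.9 kW
Heat removed = 1958 MJ/h

Q_out = 1960 MJ/h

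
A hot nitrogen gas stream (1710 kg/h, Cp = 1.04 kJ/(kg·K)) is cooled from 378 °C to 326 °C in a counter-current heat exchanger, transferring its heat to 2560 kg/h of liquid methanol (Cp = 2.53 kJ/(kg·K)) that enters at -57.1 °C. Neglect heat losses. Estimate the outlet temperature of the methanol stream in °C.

T_c,out = -42.8 °C

Heat released by hot stream: Q = 1710 × 1.04 × (378 − 326) = 92477 kJ/h
Energy balance on cold side (adiabatic exchanger): Q = ṁ_c·Cp_c·(T_c,out − T_c,in)
T_c,out = -57.1 + 92477/(2560 × 2.53) = -42.822 °C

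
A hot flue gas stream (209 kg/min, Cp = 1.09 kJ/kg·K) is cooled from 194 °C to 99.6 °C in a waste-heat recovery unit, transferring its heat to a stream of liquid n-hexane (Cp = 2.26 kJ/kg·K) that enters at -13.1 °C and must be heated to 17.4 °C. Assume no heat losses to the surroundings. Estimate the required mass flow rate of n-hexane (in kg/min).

Heat released by hot stream: Q = 209 × 1.09 × (194 − 99.6) = 21505 kJ/min
Energy balance on cold side (adiabatic exchanger): Q = ṁ_c·Cp_c·(T_c,out − T_c,in)
ṁ_c = 21505 / [2.26 × (17.4 − -13.1)] = 311.99 kg/min

ṁ_c = 312 kg/min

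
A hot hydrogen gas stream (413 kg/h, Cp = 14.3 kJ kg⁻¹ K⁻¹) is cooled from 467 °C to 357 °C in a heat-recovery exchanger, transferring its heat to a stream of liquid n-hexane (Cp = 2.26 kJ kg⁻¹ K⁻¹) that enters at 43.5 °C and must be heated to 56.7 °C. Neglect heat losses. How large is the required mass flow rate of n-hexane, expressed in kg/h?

Heat released by hot stream: Q = 413 × 14.3 × (467 − 357) = 649650 kJ/h
Energy balance on cold side (adiabatic exchanger): Q = ṁ_c·Cp_c·(T_c,out − T_c,in)
ṁ_c = 649650 / [2.26 × (56.7 − 43.5)] = 21777 kg/h

ṁ_c = 21800 kg/h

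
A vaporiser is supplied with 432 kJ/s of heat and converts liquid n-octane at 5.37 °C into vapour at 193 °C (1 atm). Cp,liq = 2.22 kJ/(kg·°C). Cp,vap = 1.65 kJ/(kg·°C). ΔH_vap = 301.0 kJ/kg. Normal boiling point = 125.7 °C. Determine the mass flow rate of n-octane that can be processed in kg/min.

Δh = 2.22×(125.7−5.37) + 301.0 + 1.65×(193−125.7) = 679.18 kJ/kg
Q = 432 kJ/s = 432 kJ/s = 25920 kJ/min
ṁ = Q/Δh = 25920 / 679.18 = 38.164 kg/min

ṁ = 38.2 kg/min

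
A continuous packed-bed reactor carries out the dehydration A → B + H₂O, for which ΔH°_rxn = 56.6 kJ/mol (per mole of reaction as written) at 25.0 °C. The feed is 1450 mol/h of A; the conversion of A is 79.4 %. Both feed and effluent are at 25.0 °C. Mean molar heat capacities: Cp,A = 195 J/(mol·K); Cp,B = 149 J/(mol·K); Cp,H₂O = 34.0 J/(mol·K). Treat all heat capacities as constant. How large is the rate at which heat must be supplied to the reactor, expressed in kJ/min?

Extent of reaction ξ = 0.794 × 1450 = 1151.3 mol/h
Reaction term: ξ·ΔH°_rxn = 1151.3 × 56.6 = 65164 kJ/h
Q = ΔH = 65164 kJ/h = 18.101 kW
Heat supplied = 1086.1 kJ/min

Q_in = 1090 kJ/min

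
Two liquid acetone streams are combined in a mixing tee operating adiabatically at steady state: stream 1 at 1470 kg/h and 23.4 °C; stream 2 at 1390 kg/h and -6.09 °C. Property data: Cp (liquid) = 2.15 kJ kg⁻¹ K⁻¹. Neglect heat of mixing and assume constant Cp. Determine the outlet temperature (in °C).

Adiabatic, steady state ⇒ Σ ṁᵢCp,ᵢ(T_out − Tᵢ) = 0
Σ ṁᵢCp,ᵢTᵢ = 1470×2.15×23.4 + 1390×2.15×-6.09 = 55756
Σ ṁᵢCp,ᵢ = 1470×2.15 + 1390×2.15 = 6149
T_out = 55756 / 6149 = 9.0674 °C

T_out = 9.07 °C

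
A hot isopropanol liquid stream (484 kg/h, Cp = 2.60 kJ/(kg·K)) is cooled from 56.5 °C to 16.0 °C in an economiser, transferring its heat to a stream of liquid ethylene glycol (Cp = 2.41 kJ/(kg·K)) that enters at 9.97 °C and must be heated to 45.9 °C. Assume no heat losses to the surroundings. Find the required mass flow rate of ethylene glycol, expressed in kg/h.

Heat released by hot stream: Q = 484 × 2.60 × (56.5 − 16.0) = 50965 kJ/h
Energy balance on cold side (adiabatic exchanger): Q = ṁ_c·Cp_c·(T_c,out − T_c,in)
ṁ_c = 50965 / [2.41 × (45.9 − 9.97)] = 588.57 kg/h

ṁ_c = 589 kg/h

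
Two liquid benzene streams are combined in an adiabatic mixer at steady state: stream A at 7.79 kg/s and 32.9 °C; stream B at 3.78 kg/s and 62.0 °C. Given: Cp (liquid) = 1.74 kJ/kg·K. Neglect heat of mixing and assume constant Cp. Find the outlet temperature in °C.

T_out = 42.4 °C

Energy balance with Q = 0: Σ ṁᵢCp,ᵢ(T_out − Tᵢ) = 0
Σ ṁᵢCp,ᵢTᵢ = 7.79×1.74×32.9 + 3.78×1.74×62.0 = 853.73
Σ ṁᵢCp,ᵢ = 7.79×1.74 + 3.78×1.74 = 20.132
T_out = 853.73 / 20.132 = 42.407 °C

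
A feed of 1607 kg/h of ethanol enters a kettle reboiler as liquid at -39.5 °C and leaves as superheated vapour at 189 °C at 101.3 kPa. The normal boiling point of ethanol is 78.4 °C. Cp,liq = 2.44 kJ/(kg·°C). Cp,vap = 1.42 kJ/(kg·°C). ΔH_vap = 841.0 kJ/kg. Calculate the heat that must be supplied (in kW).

Q = 574 kW

liquid -39.5→78.4 °C: 287.68 kJ/kg
vaporisation at 78.4 °C: 841 kJ/kg
vapour 78.4→189 °C: 157.05 kJ/kg
Δh = 287.68 + 841 + 157.05 = 1285.7 kJ/kg
Q = ṁ·Δh = 1607 kg/h × 1285.7 kJ/kg = 2.0662e+06 kJ/h
|Q| = 573.93 kW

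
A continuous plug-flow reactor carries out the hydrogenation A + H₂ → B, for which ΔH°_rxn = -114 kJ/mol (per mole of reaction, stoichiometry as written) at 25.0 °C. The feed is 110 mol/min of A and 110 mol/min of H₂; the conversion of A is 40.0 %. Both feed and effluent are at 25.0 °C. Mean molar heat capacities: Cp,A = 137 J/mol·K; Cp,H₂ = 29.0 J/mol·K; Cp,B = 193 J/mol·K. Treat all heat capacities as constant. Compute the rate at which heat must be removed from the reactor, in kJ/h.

Q_out = 301000 kJ/h

Extent of reaction ξ = 0.400 × 110 = 44 mol/min
Reaction term: ξ·ΔH°_rxn = 44 × -114 = -5016 kJ/min
Q = ΔH = -5016 kJ/min = -83.6 kW
Heat removed = 300960 kJ/h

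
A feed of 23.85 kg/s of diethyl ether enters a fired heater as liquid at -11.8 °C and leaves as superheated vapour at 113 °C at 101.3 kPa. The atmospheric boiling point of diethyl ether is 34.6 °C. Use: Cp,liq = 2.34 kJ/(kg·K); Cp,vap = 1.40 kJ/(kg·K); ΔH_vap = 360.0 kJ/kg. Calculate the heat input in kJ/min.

liquid -11.8→34.6 °C: 108.58 kJ/kg
vaporisation at 34.6 °C: 360 kJ/kg
vapour 34.6→113 °C: 109.76 kJ/kg
Δh = 108.58 + 360 + 109.76 = 578.34 kJ/kg
Q = ṁ·Δh = 23.85 kg/s × 578.34 kJ/kg = 13793 kJ/s
|Q| = 13793 kW = 827600 kJ/min

Q = 828000 kJ/min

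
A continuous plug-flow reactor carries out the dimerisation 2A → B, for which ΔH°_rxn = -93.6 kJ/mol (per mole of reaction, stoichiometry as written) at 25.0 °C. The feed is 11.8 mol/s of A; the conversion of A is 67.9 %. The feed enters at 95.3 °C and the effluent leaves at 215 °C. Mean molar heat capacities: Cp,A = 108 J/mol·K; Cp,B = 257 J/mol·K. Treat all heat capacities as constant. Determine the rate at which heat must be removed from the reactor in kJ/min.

Q_out = 11500 kJ/min

Extent of reaction ξ = 0.679 × 11.8 / 2 = 4.0061 mol/s
Reaction term: ξ·ΔH°_rxn = 4.0061 × -93.6 = -374.97 kJ/s
Sensible, feed 95.3→25 °C: -89.59 kJ/s
Outlet flows (mol/s): A 3.7878, B 4.0061
Sensible, products 25→215 °C: 273.34 kJ/s
Q = ΔH = -191.22 kJ/s = -191.22 kW
Heat removed = 11473 kJ/min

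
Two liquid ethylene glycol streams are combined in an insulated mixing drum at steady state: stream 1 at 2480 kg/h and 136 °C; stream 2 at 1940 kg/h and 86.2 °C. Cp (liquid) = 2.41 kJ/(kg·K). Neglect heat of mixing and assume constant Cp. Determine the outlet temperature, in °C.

Energy balance with Q = 0: Σ ṁᵢCp,ᵢ(T_out − Tᵢ) = 0
T_out = Σ ṁᵢCp,ᵢTᵢ / Σ ṁᵢCp,ᵢ
      = 1.2159e+06 / 10652 = 114.14 °C

T_out = 114 °C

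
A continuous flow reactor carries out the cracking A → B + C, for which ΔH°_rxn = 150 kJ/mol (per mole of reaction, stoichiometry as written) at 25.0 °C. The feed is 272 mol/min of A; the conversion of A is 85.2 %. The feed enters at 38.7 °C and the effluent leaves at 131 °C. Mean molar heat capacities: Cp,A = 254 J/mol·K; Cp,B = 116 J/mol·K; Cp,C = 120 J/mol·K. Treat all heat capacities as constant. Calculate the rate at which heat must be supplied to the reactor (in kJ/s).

Q_in = 678 kJ/s

Extent of reaction ξ = 0.852 × 272 = 231.74 mol/min
Reaction term: ξ·ΔH°_rxn = 231.74 × 150 = 34762 kJ/min
Sensible, feed 38.7→25 °C: -946.51 kJ/min
Outlet flows (mol/min): A 40.256, B 231.74, C 231.74
Sensible, products 25→131 °C: 6881.2 kJ/min
Q = ΔH = 40696 kJ/min = 678.27 kW
Heat supplied = 678.27 kJ/s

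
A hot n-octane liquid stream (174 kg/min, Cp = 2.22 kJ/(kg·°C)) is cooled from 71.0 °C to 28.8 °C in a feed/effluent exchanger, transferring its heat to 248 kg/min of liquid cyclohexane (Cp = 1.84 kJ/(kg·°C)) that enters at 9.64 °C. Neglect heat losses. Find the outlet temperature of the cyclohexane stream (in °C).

T_c,out = 45.4 °C

Heat released by hot stream: Q = 174 × 2.22 × (71.0 − 28.8) = 16301 kJ/min
Energy balance on cold side (adiabatic exchanger): Q = ṁ_c·Cp_c·(T_c,out − T_c,in)
T_c,out = 9.64 + 16301/(248 × 1.84) = 45.363 °C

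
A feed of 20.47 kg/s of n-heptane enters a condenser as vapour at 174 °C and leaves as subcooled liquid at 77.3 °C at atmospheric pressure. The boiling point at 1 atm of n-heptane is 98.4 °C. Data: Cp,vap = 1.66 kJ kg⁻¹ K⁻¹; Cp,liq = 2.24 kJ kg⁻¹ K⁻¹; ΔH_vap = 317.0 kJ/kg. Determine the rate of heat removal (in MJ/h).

vapour 174→98.4 °C: -125.5 kJ/kg
condensation at 98.4 °C: -317 kJ/kg
liquid 98.4→77.3 °C: -47.264 kJ/kg
Δh = -125.5 + -317 + -47.264 = -489.76 kJ/kg
Q = ṁ·Δh = 20.47 kg/s × -489.76 kJ/kg = -10025 kJ/s
|Q| = 10025 kW = 36091 MJ/h

Q_c = 36100 MJ/h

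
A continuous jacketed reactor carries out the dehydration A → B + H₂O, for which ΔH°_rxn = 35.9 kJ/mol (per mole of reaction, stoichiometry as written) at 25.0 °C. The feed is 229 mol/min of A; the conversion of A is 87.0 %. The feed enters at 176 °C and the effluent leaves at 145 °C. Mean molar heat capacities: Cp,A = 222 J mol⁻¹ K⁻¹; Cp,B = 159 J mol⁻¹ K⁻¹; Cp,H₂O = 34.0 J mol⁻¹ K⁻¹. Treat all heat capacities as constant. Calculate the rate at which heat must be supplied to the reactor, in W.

Extent of reaction ξ = 0.870 × 229 = 199.23 mol/min
Reaction term: ξ·ΔH°_rxn = 199.23 × 35.9 = 7152.4 kJ/min
Sensible, feed 176→25 °C: -7676.5 kJ/min
Outlet flows (mol/min): A 29.77, B 199.23, H₂O 199.23
Sensible, products 25→145 °C: 5407.2 kJ/min
Q = ΔH = 4883.1 kJ/min = 81.384 kW
Heat supplied = 81384 W

Q_in = 81400 W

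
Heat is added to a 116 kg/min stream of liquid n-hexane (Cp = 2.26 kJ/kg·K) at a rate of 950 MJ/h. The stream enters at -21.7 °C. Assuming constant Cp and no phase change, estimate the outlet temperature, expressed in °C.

T_out = 38.7 °C

Q = 950 MJ/h = 15833 kJ/min
ΔT = Q/(ṁ·Cp) = 15833/(116×2.26) = 60.396 K
T_out = -21.7 + 60.396 = 38.696 °C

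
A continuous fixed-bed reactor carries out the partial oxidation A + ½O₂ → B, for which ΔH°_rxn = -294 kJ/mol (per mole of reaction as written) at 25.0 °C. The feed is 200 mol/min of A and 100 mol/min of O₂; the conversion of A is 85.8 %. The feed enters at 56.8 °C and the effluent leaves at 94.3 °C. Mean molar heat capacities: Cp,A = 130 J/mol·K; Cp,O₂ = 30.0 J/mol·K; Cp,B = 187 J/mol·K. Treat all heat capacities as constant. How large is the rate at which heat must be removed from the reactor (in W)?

Extent of reaction ξ = 0.858 × 200 = 171.6 mol/min
Reaction term: ξ·ΔH°_rxn = 171.6 × -294 = -50450 kJ/min
Sensible, feed 56.8→25 °C: -922.2 kJ/min
Outlet flows (mol/min): A 28.4, O₂ 14.2, B 171.6
Sensible, products 25→94.3 °C: 2509.2 kJ/min
Q = ΔH = -48863 kJ/min = -814.39 kW
Heat removed = 814390 W

Q_out = 814000 W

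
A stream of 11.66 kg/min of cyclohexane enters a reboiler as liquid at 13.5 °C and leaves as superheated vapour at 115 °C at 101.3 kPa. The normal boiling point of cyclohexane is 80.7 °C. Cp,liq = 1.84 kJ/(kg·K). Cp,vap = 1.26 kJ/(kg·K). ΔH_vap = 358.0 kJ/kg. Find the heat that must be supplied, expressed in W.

liquid 13.5→80.7 °C: 123.65 kJ/kg
vaporisation at 80.7 °C: 358 kJ/kg
vapour 80.7→115 °C: 43.218 kJ/kg
Δh = 123.65 + 358 + 43.218 = 524.87 kJ/kg
Q = ṁ·Δh = 11.66 kg/min × 524.87 kJ/kg = 6119.9 kJ/min
|Q| = 102 kW = 102000 W

Q = 102000 W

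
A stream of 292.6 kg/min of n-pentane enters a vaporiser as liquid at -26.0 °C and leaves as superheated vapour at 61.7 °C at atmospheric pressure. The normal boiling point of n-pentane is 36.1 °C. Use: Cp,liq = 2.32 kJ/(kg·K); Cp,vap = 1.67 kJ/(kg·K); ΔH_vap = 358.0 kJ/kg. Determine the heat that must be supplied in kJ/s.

Q = 2660 kJ/s

liquid -26.0→36.1 °C: 144.07 kJ/kg
vaporisation at 36.1 °C: 358 kJ/kg
vapour 36.1→61.7 °C: 42.752 kJ/kg
Δh = 144.07 + 358 + 42.752 = 544.82 kJ/kg
Q = ṁ·Δh = 292.6 kg/min × 544.82 kJ/kg = 159420 kJ/min
|Q| = 2656.9 kW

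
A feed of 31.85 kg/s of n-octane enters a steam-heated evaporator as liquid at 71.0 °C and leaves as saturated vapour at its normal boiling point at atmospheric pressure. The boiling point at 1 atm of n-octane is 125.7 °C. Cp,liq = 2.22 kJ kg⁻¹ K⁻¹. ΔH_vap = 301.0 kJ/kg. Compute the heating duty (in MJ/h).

Q = 48400 MJ/h

liquid 71.0→125.7 °C: 121.43 kJ/kg
vaporisation at 125.7 °C: 301 kJ/kg
Δh = 121.43 + 301 = 422.43 kJ/kg
Q = ṁ·Δh = 31.85 kg/s × 422.43 kJ/kg = 13455 kJ/s
|Q| = 13455 kW = 48436 MJ/h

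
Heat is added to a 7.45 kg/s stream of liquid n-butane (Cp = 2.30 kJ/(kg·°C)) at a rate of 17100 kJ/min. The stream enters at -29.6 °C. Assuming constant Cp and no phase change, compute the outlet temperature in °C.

Q = 17100 kJ/min = 285 kJ/s
ΔT = Q/(ṁ·Cp) = 285/(7.45×2.30) = 16.633 K
T_out = -29.6 + 16.633 = -12.967 °C

T_out = -13.0 °C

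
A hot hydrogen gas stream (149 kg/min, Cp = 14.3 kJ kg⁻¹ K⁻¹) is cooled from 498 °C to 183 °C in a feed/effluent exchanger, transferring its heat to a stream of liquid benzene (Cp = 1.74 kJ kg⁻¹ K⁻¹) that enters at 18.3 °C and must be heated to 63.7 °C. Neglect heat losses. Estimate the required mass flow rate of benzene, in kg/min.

Heat released by hot stream: Q = 149 × 14.3 × (498 − 183) = 671170 kJ/min
Energy balance on cold side (adiabatic exchanger): Q = ṁ_c·Cp_c·(T_c,out − T_c,in)
ṁ_c = 671170 / [1.74 × (63.7 − 18.3)] = 8496.3 kg/min

ṁ_c = 8500 kg/min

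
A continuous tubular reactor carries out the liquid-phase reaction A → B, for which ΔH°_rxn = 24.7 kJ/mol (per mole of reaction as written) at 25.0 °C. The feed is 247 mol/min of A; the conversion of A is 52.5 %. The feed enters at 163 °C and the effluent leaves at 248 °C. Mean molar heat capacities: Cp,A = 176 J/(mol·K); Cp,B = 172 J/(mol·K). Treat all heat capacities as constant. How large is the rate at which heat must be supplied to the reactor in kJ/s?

Q_in = 113 kJ/s

Extent of reaction ξ = 0.525 × 247 = 129.68 mol/min
Reaction term: ξ·ΔH°_rxn = 129.68 × 24.7 = 3203 kJ/min
Sensible, feed 163→25 °C: -5999.1 kJ/min
Outlet flows (mol/min): A 117.32, B 129.68
Sensible, products 25→248 °C: 9578.6 kJ/min
Q = ΔH = 6782.4 kJ/min = 113.04 kW
Heat supplied = 113.04 kJ/s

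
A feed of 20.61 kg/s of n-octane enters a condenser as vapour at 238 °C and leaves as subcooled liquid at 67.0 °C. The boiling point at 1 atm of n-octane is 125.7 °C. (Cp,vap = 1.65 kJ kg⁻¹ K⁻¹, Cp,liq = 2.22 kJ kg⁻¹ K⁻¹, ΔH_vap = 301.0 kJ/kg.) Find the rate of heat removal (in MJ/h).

Q_c = 45700 MJ/h

vapour 238→125.7 °C: -185.29 kJ/kg
condensation at 125.7 °C: -301 kJ/kg
liquid 125.7→67.0 °C: -130.31 kJ/kg
Δh = -185.29 + -301 + -130.31 = -616.61 kJ/kg
Q = ṁ·Δh = 20.61 kg/s × -616.61 kJ/kg = -12708 kJ/s
|Q| = 12708 kW = 45750 MJ/h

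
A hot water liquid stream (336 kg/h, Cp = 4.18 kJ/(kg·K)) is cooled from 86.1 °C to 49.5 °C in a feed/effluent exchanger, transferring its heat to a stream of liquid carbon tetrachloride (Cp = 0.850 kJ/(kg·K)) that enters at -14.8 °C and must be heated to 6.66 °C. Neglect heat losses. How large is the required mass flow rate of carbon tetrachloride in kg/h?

Heat released by hot stream: Q = 336 × 4.18 × (86.1 − 49.5) = 51404 kJ/h
Energy balance on cold side (adiabatic exchanger): Q = ṁ_c·Cp_c·(T_c,out − T_c,in)
ṁ_c = 51404 / [0.850 × (6.66 − -14.8)] = 2818 kg/h

ṁ_c = 2820 kg/h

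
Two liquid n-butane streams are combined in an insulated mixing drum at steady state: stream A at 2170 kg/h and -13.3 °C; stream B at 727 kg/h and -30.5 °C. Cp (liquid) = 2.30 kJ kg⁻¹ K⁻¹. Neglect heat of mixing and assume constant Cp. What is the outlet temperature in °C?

T_out = -17.6 °C

Energy balance with Q = 0: Σ ṁᵢCp,ᵢ(T_out − Tᵢ) = 0
T_out = Σ ṁᵢCp,ᵢTᵢ / Σ ṁᵢCp,ᵢ
      = -117380 / 6663.1 = -17.616 °C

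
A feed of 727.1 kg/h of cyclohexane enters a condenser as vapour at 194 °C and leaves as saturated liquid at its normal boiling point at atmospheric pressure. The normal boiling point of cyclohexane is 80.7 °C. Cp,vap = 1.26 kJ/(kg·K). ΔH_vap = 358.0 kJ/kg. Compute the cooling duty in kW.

vapour 194→80.7 °C: -142.76 kJ/kg
condensation at 80.7 °C: -358 kJ/kg
Δh = -142.76 + -358 = -500.76 kJ/kg
Q = ṁ·Δh = 727.1 kg/h × -500.76 kJ/kg = -364100 kJ/h
|Q| = 101.14 kW

Q_c = 101 kW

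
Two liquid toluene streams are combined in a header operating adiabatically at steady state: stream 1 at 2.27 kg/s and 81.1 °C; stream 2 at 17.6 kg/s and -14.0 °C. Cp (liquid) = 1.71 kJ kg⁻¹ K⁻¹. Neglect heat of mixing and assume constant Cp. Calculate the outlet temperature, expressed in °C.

Adiabatic, steady state ⇒ Σ ṁᵢCp,ᵢ(T_out − Tᵢ) = 0
Σ ṁᵢCp,ᵢTᵢ = 2.27×1.71×81.1 + 17.6×1.71×-14.0 = -106.54
Σ ṁᵢCp,ᵢ = 2.27×1.71 + 17.6×1.71 = 33.978
T_out = -106.54 / 33.978 = -3.1355 °C

T_out = -3.14 °C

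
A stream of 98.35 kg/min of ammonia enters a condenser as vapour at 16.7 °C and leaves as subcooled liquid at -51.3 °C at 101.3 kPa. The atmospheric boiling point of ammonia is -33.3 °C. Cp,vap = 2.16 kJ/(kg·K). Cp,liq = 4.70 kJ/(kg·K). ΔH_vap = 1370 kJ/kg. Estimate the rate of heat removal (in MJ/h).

vapour 16.7→-33.3 °C: -108 kJ/kg
condensation at -33.3 °C: -1370 kJ/kg
liquid -33.3→-51.3 °C: -84.6 kJ/kg
Δh = -108 + -1370 + -84.6 = -1562.6 kJ/kg
Q = ṁ·Δh = 98.35 kg/min × -1562.6 kJ/kg = -153680 kJ/min
|Q| = 2561.4 kW = 9220.9 MJ/h

Q_c = 9220 MJ/h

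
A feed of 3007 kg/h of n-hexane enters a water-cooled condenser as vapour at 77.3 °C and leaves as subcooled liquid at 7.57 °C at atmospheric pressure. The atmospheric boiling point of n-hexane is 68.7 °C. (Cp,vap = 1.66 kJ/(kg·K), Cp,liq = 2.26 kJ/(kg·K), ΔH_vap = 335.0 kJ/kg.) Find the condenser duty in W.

vapour 77.3→68.7 °C: -14.276 kJ/kg
condensation at 68.7 °C: -335 kJ/kg
liquid 68.7→7.57 °C: -138.15 kJ/kg
Δh = -14.276 + -335 + -138.15 = -487.43 kJ/kg
Q = ṁ·Δh = 3007 kg/h × -487.43 kJ/kg = -1.4657e+06 kJ/h
|Q| = 407.14 kW = 407140 W

Q_c = 407000 W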